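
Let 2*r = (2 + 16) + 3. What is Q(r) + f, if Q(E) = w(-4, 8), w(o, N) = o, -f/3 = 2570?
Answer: -7714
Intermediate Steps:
f = -7710 (f = -3*2570 = -7710)
r = 21/2 (r = ((2 + 16) + 3)/2 = (18 + 3)/2 = (½)*21 = 21/2 ≈ 10.500)
Q(E) = -4
Q(r) + f = -4 - 7710 = -7714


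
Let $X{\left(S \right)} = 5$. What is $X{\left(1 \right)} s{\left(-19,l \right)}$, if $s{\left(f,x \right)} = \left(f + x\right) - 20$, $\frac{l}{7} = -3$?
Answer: $-300$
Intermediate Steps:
$l = -21$ ($l = 7 \left(-3\right) = -21$)
$s{\left(f,x \right)} = -20 + f + x$
$X{\left(1 \right)} s{\left(-19,l \right)} = 5 \left(-20 - 19 - 21\right) = 5 \left(-60\right) = -300$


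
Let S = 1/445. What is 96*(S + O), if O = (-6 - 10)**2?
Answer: 10936416/445 ≈ 24576.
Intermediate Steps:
S = 1/445 ≈ 0.0022472
O = 256 (O = (-16)**2 = 256)
96*(S + O) = 96*(1/445 + 256) = 96*(113921/445) = 10936416/445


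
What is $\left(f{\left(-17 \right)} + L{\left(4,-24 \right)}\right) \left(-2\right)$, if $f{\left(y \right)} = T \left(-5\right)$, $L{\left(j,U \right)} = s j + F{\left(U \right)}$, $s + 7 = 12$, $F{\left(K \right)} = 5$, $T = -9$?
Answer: $-140$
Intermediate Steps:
$s = 5$ ($s = -7 + 12 = 5$)
$L{\left(j,U \right)} = 5 + 5 j$ ($L{\left(j,U \right)} = 5 j + 5 = 5 + 5 j$)
$f{\left(y \right)} = 45$ ($f{\left(y \right)} = \left(-9\right) \left(-5\right) = 45$)
$\left(f{\left(-17 \right)} + L{\left(4,-24 \right)}\right) \left(-2\right) = \left(45 + \left(5 + 5 \cdot 4\right)\right) \left(-2\right) = \left(45 + \left(5 + 20\right)\right) \left(-2\right) = \left(45 + 25\right) \left(-2\right) = 70 \left(-2\right) = -140$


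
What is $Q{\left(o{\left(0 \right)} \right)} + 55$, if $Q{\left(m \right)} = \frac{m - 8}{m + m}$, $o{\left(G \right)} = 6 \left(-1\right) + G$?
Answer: $\frac{337}{6} \approx 56.167$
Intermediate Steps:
$o{\left(G \right)} = -6 + G$
$Q{\left(m \right)} = \frac{-8 + m}{2 m}$
$Q{\left(o{\left(0 \right)} \right)} + 55 = \frac{-8 + \left(-6 + 0\right)}{2 \left(-6 + 0\right)} + 55 = \frac{-8 - 6}{2 \left(-6\right)} + 55 = \frac{1}{2} \left(- \frac{1}{6}\right) \left(-14\right) + 55 = \frac{7}{6} + 55 = \frac{337}{6}$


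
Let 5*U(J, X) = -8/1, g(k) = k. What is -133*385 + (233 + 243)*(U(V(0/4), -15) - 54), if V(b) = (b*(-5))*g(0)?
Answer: -388353/5 ≈ -77671.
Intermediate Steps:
V(b) = 0 (V(b) = (b*(-5))*0 = -5*b*0 = 0)
U(J, X) = -8/5 (U(J, X) = (-8/1)/5 = (-8*1)/5 = (⅕)*(-8) = -8/5)
-133*385 + (233 + 243)*(U(V(0/4), -15) - 54) = -133*385 + (233 + 243)*(-8/5 - 54) = -51205 + 476*(-278/5) = -51205 - 132328/5 = -388353/5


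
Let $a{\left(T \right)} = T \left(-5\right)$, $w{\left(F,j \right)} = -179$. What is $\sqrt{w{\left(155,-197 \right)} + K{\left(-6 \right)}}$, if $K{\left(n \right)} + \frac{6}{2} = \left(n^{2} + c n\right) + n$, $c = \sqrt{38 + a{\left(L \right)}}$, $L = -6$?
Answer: $2 \sqrt{-38 - 3 \sqrt{17}} \approx 14.194 i$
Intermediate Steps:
$a{\left(T \right)} = - 5 T$
$c = 2 \sqrt{17}$ ($c = \sqrt{38 - -30} = \sqrt{38 + 30} = \sqrt{68} = 2 \sqrt{17} \approx 8.2462$)
$K{\left(n \right)} = -3 + n + n^{2} + 2 n \sqrt{17}$ ($K{\left(n \right)} = -3 + \left(\left(n^{2} + 2 \sqrt{17} n\right) + n\right) = -3 + \left(\left(n^{2} + 2 n \sqrt{17}\right) + n\right) = -3 + \left(n + n^{2} + 2 n \sqrt{17}\right) = -3 + n + n^{2} + 2 n \sqrt{17}$)
$\sqrt{w{\left(155,-197 \right)} + K{\left(-6 \right)}} = \sqrt{-179 + \left(-3 - 6 + \left(-6\right)^{2} + 2 \left(-6\right) \sqrt{17}\right)} = \sqrt{-179 - \left(-27 + 12 \sqrt{17}\right)} = \sqrt{-179 + \left(27 - 12 \sqrt{17}\right)} = \sqrt{-152 - 12 \sqrt{17}}$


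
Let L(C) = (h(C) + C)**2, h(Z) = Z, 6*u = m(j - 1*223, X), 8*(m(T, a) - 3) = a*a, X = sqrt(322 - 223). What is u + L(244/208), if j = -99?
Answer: 21813/2704 ≈ 8.0669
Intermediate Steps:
X = 3*sqrt(11) (X = sqrt(99) = 3*sqrt(11) ≈ 9.9499)
m(T, a) = 3 + a**2/8 (m(T, a) = 3 + (a*a)/8 = 3 + a**2/8)
u = 41/16 (u = (3 + (3*sqrt(11))**2/8)/6 = (3 + (1/8)*99)/6 = (3 + 99/8)/6 = (1/6)*(123/8) = 41/16 ≈ 2.5625)
L(C) = 4*C**2 (L(C) = (C + C)**2 = (2*C)**2 = 4*C**2)
u + L(244/208) = 41/16 + 4*(244/208)**2 = 41/16 + 4*(244*(1/208))**2 = 41/16 + 4*(61/52)**2 = 41/16 + 4*(3721/2704) = 41/16 + 3721/676 = 21813/2704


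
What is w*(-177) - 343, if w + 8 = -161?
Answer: 29570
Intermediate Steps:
w = -169 (w = -8 - 161 = -169)
w*(-177) - 343 = -169*(-177) - 343 = 29913 - 343 = 29570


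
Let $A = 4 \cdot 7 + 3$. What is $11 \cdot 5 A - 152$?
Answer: $1553$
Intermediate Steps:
$A = 31$ ($A = 28 + 3 = 31$)
$11 \cdot 5 A - 152 = 11 \cdot 5 \cdot 31 - 152 = 55 \cdot 31 - 152 = 1705 - 152 = 1553$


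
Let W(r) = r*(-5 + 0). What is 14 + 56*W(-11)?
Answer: 3094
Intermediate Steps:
W(r) = -5*r (W(r) = r*(-5) = -5*r)
14 + 56*W(-11) = 14 + 56*(-5*(-11)) = 14 + 56*55 = 14 + 3080 = 3094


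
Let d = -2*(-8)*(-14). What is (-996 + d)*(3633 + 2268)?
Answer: -7199220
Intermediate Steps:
d = -224 (d = 16*(-14) = -224)
(-996 + d)*(3633 + 2268) = (-996 - 224)*(3633 + 2268) = -1220*5901 = -7199220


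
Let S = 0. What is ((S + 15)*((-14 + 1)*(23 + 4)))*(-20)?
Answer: 105300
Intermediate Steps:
((S + 15)*((-14 + 1)*(23 + 4)))*(-20) = ((0 + 15)*((-14 + 1)*(23 + 4)))*(-20) = (15*(-13*27))*(-20) = (15*(-351))*(-20) = -5265*(-20) = 105300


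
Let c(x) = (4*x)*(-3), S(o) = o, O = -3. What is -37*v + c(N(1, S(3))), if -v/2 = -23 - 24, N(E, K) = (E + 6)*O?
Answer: -3226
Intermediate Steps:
N(E, K) = -18 - 3*E (N(E, K) = (E + 6)*(-3) = (6 + E)*(-3) = -18 - 3*E)
c(x) = -12*x
v = 94 (v = -2*(-23 - 24) = -2*(-47) = 94)
-37*v + c(N(1, S(3))) = -37*94 - 12*(-18 - 3*1) = -3478 - 12*(-18 - 3) = -3478 - 12*(-21) = -3478 + 252 = -3226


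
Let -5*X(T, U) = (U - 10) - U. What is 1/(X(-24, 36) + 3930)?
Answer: 1/3932 ≈ 0.00025432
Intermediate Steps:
X(T, U) = 2 (X(T, U) = -((U - 10) - U)/5 = -((-10 + U) - U)/5 = -⅕*(-10) = 2)
1/(X(-24, 36) + 3930) = 1/(2 + 3930) = 1/3932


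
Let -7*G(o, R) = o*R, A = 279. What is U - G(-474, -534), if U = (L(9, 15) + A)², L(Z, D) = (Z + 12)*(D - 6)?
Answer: 1786284/7 ≈ 2.5518e+5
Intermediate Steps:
L(Z, D) = (-6 + D)*(12 + Z) (L(Z, D) = (12 + Z)*(-6 + D) = (-6 + D)*(12 + Z))
G(o, R) = -R*o/7 (G(o, R) = -o*R/7 = -R*o/7)
U = 219024 (U = ((-72 - 6*9 + 12*15 + 15*9) + 279)² = ((-72 - 54 + 180 + 135) + 279)² = (189 + 279)² = 468² = 219024)
U - G(-474, -534) = 219024 - (-1)*(-534)*(-474)/7 = 219024 - 1*(-253116/7) = 219024 + 253116/7 = 1786284/7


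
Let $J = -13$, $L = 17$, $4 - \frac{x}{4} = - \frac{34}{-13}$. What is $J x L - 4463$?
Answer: $-5687$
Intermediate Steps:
$x = \frac{72}{13}$ ($x = 16 - 4 \left(- \frac{34}{-13}\right) = 16 - 4 \left(\left(-34\right) \left(- \frac{1}{13}\right)\right) = 16 - \frac{136}{13} = \frac{72}{13} \approx 5.5385$)
$J x L - 4463 = \left(-13\right) \frac{72}{13} \cdot 17 - 4463 = \left(-72\right) 17 - 4463 = -1224 - 4463 = -5687$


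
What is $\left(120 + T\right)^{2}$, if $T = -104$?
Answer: $256$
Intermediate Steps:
$\left(120 + T\right)^{2} = \left(120 - 104\right)^{2} = 16^{2} = 256$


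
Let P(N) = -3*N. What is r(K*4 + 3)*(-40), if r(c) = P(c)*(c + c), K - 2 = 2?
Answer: 86640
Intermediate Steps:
K = 4 (K = 2 + 2 = 4)
r(c) = -6*c**2 (r(c) = (-3*c)*(c + c) = (-3*c)*(2*c) = -6*c**2)
r(K*4 + 3)*(-40) = -6*(4*4 + 3)**2*(-40) = -6*(16 + 3)**2*(-40) = -6*19**2*(-40) = -6*361*(-40) = -2166*(-40) = 86640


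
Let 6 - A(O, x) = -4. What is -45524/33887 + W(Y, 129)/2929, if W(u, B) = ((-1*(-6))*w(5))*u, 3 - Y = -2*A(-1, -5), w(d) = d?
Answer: -109957766/99255023 ≈ -1.1078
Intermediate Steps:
A(O, x) = 10 (A(O, x) = 6 - 1*(-4) = 6 + 4 = 10)
Y = 23 (Y = 3 - (-2)*10 = 3 - 1*(-20) = 3 + 20 = 23)
W(u, B) = 30*u (W(u, B) = (-1*(-6)*5)*u = (6*5)*u = 30*u)
-45524/33887 + W(Y, 129)/2929 = -45524/33887 + (30*23)/2929 = -45524*1/33887 + 690*(1/2929) = -45524/33887 + 690/2929 = -109957766/99255023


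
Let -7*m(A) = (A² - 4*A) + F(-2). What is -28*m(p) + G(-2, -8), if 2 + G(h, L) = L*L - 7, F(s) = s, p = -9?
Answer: 515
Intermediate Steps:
G(h, L) = -9 + L² (G(h, L) = -2 + (L*L - 7) = -2 + (L² - 7) = -2 + (-7 + L²) = -9 + L²)
m(A) = 2/7 - A²/7 + 4*A/7 (m(A) = -((A² - 4*A) - 2)/7 = -(-2 + A² - 4*A)/7 = 2/7 - A²/7 + 4*A/7)
-28*m(p) + G(-2, -8) = -28*(2/7 - ⅐*(-9)² + (4/7)*(-9)) + (-9 + (-8)²) = -28*(2/7 - ⅐*81 - 36/7) + (-9 + 64) = -28*(2/7 - 81/7 - 36/7) + 55 = -28*(-115/7) + 55 = 460 + 55 = 515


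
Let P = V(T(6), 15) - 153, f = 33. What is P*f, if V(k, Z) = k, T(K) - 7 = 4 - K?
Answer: -4884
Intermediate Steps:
T(K) = 11 - K (T(K) = 7 + (4 - K) = 11 - K)
P = -148 (P = (11 - 1*6) - 153 = (11 - 6) - 153 = 5 - 153 = -148)
P*f = -148*33 = -4884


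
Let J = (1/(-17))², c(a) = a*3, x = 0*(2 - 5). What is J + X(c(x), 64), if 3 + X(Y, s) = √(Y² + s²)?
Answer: 17630/289 ≈ 61.003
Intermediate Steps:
x = 0 (x = 0*(-3) = 0)
c(a) = 3*a
J = 1/289 (J = (-1/17)² = 1/289 ≈ 0.0034602)
X(Y, s) = -3 + √(Y² + s²)
J + X(c(x), 64) = 1/289 + (-3 + √((3*0)² + 64²)) = 1/289 + (-3 + √(0² + 4096)) = 1/289 + (-3 + √(0 + 4096)) = 1/289 + (-3 + √4096) = 1/289 + (-3 + 64) = 1/289 + 61 = 17630/289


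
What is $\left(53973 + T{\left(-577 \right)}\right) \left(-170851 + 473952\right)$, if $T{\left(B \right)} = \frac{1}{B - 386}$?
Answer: $\frac{15753976969798}{963} \approx 1.6359 \cdot 10^{10}$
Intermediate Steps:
$T{\left(B \right)} = \frac{1}{-386 + B}$
$\left(53973 + T{\left(-577 \right)}\right) \left(-170851 + 473952\right) = \left(53973 + \frac{1}{-386 - 577}\right) \left(-170851 + 473952\right) = \left(53973 + \frac{1}{-963}\right) 303101 = \left(53973 - \frac{1}{963}\right) 303101 = \frac{51975998}{963} \cdot 303101 = \frac{15753976969798}{963}$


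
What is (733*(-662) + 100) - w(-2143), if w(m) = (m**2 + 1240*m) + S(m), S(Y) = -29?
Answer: -2420246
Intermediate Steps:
w(m) = -29 + m**2 + 1240*m (w(m) = (m**2 + 1240*m) - 29 = -29 + m**2 + 1240*m)
(733*(-662) + 100) - w(-2143) = (733*(-662) + 100) - (-29 + (-2143)**2 + 1240*(-2143)) = (-485246 + 100) - (-29 + 4592449 - 2657320) = -485146 - 1*1935100 = -485146 - 1935100 = -2420246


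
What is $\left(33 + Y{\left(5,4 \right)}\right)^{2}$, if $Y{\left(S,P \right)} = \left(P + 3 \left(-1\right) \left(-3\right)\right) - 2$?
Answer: $1936$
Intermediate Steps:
$Y{\left(S,P \right)} = 7 + P$ ($Y{\left(S,P \right)} = \left(P - -9\right) - 2 = \left(P + 9\right) - 2 = \left(9 + P\right) - 2 = 7 + P$)
$\left(33 + Y{\left(5,4 \right)}\right)^{2} = \left(33 + \left(7 + 4\right)\right)^{2} = \left(33 + 11\right)^{2} = 44^{2} = 1936$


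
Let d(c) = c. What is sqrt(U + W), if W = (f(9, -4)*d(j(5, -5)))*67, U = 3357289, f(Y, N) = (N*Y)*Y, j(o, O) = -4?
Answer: sqrt(3444121) ≈ 1855.8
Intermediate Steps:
f(Y, N) = N*Y**2
W = 86832 (W = (-4*9**2*(-4))*67 = (-4*81*(-4))*67 = -324*(-4)*67 = 1296*67 = 86832)
sqrt(U + W) = sqrt(3357289 + 86832) = sqrt(3444121)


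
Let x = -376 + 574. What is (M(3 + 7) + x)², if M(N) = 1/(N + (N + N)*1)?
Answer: 35295481/900 ≈ 39217.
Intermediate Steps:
M(N) = 1/(3*N) (M(N) = 1/(N + (2*N)*1) = 1/(N + 2*N) = 1/(3*N))
x = 198
(M(3 + 7) + x)² = (1/(3*(3 + 7)) + 198)² = ((⅓)/10 + 198)² = ((⅓)*(⅒) + 198)² = (1/30 + 198)² = (5941/30)² = 35295481/900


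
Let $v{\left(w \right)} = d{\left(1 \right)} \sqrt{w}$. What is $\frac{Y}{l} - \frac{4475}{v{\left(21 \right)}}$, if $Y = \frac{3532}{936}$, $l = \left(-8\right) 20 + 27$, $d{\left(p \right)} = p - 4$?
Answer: $- \frac{883}{31122} + \frac{4475 \sqrt{21}}{63} \approx 325.48$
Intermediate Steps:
$d{\left(p \right)} = -4 + p$ ($d{\left(p \right)} = p - 4 = -4 + p$)
$l = -133$ ($l = -160 + 27 = -133$)
$v{\left(w \right)} = - 3 \sqrt{w}$ ($v{\left(w \right)} = \left(-4 + 1\right) \sqrt{w} = - 3 \sqrt{w}$)
$Y = \frac{883}{234}$ ($Y = 3532 \cdot \frac{1}{936} = \frac{883}{234} \approx 3.7735$)
$\frac{Y}{l} - \frac{4475}{v{\left(21 \right)}} = \frac{883}{234 \left(-133\right)} - \frac{4475}{\left(-3\right) \sqrt{21}} = \frac{883}{234} \left(- \frac{1}{133}\right) - 4475 \left(- \frac{\sqrt{21}}{63}\right) = - \frac{883}{31122} + \frac{4475 \sqrt{21}}{63}$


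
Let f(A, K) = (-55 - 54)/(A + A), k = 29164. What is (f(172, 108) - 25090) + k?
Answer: 1401347/344 ≈ 4073.7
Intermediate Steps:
f(A, K) = -109/(2*A) (f(A, K) = -109*1/(2*A) = -109/(2*A))
(f(172, 108) - 25090) + k = (-109/2/172 - 25090) + 29164 = (-109/2*1/172 - 25090) + 29164 = (-109/344 - 25090) + 29164 = -8631069/344 + 29164 = 1401347/344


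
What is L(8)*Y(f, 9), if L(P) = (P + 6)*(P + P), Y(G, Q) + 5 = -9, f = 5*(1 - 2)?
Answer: -3136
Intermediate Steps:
f = -5 (f = 5*(-1) = -5)
Y(G, Q) = -14 (Y(G, Q) = -5 - 9 = -14)
L(P) = 2*P*(6 + P) (L(P) = (6 + P)*(2*P) = 2*P*(6 + P))
L(8)*Y(f, 9) = (2*8*(6 + 8))*(-14) = (2*8*14)*(-14) = 224*(-14) = -3136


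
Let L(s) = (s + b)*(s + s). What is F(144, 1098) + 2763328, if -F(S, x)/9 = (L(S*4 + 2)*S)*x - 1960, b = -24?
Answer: -911325694424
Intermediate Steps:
L(s) = 2*s*(-24 + s) (L(s) = (s - 24)*(s + s) = (-24 + s)*(2*s) = 2*s*(-24 + s))
F(S, x) = 17640 - 18*S*x*(-22 + 4*S)*(2 + 4*S) (F(S, x) = -9*(((2*(S*4 + 2)*(-24 + (S*4 + 2)))*S)*x - 1960) = -9*(((2*(4*S + 2)*(-24 + (4*S + 2)))*S)*x - 1960) = -9*(((2*(2 + 4*S)*(-24 + (2 + 4*S)))*S)*x - 1960) = -9*(((2*(2 + 4*S)*(-22 + 4*S))*S)*x - 1960) = -9*(((2*(-22 + 4*S)*(2 + 4*S))*S)*x - 1960) = -9*((2*S*(-22 + 4*S)*(2 + 4*S))*x - 1960) = -9*(2*S*x*(-22 + 4*S)*(2 + 4*S) - 1960) = -9*(-1960 + 2*S*x*(-22 + 4*S)*(2 + 4*S)) = 17640 - 18*S*x*(-22 + 4*S)*(2 + 4*S))
F(144, 1098) + 2763328 = (17640 - 72*144*1098*(1 + 2*144)*(-11 + 2*144)) + 2763328 = (17640 - 72*144*1098*(1 + 288)*(-11 + 288)) + 2763328 = (17640 - 72*144*1098*289*277) + 2763328 = (17640 - 911328475392) + 2763328 = -911328457752 + 2763328 = -911325694424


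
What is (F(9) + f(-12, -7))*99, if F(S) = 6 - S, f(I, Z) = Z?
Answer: -990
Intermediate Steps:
(F(9) + f(-12, -7))*99 = ((6 - 1*9) - 7)*99 = ((6 - 9) - 7)*99 = (-3 - 7)*99 = -10*99 = -990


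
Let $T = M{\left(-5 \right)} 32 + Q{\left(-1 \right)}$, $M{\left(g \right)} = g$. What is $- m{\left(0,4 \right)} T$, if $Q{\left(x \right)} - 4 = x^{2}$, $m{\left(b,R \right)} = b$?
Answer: $0$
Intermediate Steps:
$Q{\left(x \right)} = 4 + x^{2}$
$T = -155$ ($T = \left(-5\right) 32 + \left(4 + \left(-1\right)^{2}\right) = -160 + \left(4 + 1\right) = -160 + 5 = -155$)
$- m{\left(0,4 \right)} T = \left(-1\right) 0 \left(-155\right) = 0 \left(-155\right) = 0$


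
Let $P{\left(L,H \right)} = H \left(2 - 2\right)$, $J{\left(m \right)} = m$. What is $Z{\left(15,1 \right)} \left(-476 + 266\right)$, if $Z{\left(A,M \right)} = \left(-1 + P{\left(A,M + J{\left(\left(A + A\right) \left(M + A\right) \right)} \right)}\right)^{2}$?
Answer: $-210$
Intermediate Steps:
$P{\left(L,H \right)} = 0$ ($P{\left(L,H \right)} = H 0 = 0$)
$Z{\left(A,M \right)} = 1$ ($Z{\left(A,M \right)} = \left(-1 + 0\right)^{2} = \left(-1\right)^{2} = 1$)
$Z{\left(15,1 \right)} \left(-476 + 266\right) = 1 \left(-476 + 266\right) = 1 \left(-210\right) = -210$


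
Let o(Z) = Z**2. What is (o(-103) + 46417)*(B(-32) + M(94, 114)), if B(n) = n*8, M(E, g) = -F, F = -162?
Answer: -5360444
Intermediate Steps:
M(E, g) = 162 (M(E, g) = -1*(-162) = 162)
B(n) = 8*n
(o(-103) + 46417)*(B(-32) + M(94, 114)) = ((-103)**2 + 46417)*(8*(-32) + 162) = (10609 + 46417)*(-256 + 162) = 57026*(-94) = -5360444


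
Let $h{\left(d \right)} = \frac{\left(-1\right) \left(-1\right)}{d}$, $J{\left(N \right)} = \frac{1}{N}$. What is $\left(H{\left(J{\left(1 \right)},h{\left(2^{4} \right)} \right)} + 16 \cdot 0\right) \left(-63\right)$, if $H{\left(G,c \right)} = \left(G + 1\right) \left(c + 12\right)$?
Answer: $- \frac{12159}{8} \approx -1519.9$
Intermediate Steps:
$h{\left(d \right)} = \frac{1}{d}$ ($h{\left(d \right)} = 1 \frac{1}{d} = \frac{1}{d}$)
$H{\left(G,c \right)} = \left(1 + G\right) \left(12 + c\right)$
$\left(H{\left(J{\left(1 \right)},h{\left(2^{4} \right)} \right)} + 16 \cdot 0\right) \left(-63\right) = \left(\left(12 + \frac{1}{2^{4}} + \frac{12}{1} + \frac{1}{1 \cdot 2^{4}}\right) + 16 \cdot 0\right) \left(-63\right) = \left(\left(12 + \frac{1}{16} + 12 \cdot 1 + 1 \cdot \frac{1}{16}\right) + 0\right) \left(-63\right) = \left(\left(12 + \frac{1}{16} + 12 + 1 \cdot \frac{1}{16}\right) + 0\right) \left(-63\right) = \left(\left(12 + \frac{1}{16} + 12 + \frac{1}{16}\right) + 0\right) \left(-63\right) = \left(\frac{193}{8} + 0\right) \left(-63\right) = \frac{193}{8} \left(-63\right) = - \frac{12159}{8}$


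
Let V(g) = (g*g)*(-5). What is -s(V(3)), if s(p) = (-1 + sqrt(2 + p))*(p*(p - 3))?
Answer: 2160 - 2160*I*sqrt(43) ≈ 2160.0 - 14164.0*I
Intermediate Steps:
V(g) = -5*g**2 (V(g) = g**2*(-5) = -5*g**2)
s(p) = p*(-1 + sqrt(2 + p))*(-3 + p) (s(p) = (-1 + sqrt(2 + p))*(p*(-3 + p)) = p*(-1 + sqrt(2 + p))*(-3 + p))
-s(V(3)) = -(-5*3**2)*(3 - (-5)*3**2 - 3*sqrt(2 - 5*3**2) + (-5*3**2)*sqrt(2 - 5*3**2)) = -(-5*9)*(3 - (-5)*9 - 3*sqrt(2 - 5*9) + (-5*9)*sqrt(2 - 5*9)) = -(-45)*(3 - 1*(-45) - 3*sqrt(2 - 45) - 45*sqrt(2 - 45)) = -(-45)*(3 + 45 - 3*I*sqrt(43) - 45*I*sqrt(43)) = -(-45)*(48 - 48*I*sqrt(43)) = -(-2160 + 2160*I*sqrt(43)) = 2160 - 2160*I*sqrt(43)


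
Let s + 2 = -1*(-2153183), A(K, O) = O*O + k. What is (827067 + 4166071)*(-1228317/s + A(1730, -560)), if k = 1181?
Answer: 1128081759691606024/717727 ≈ 1.5717e+12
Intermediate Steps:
A(K, O) = 1181 + O**2 (A(K, O) = O*O + 1181 = O**2 + 1181 = 1181 + O**2)
s = 2153181 (s = -2 - 1*(-2153183) = -2 + 2153183 = 2153181)
(827067 + 4166071)*(-1228317/s + A(1730, -560)) = (827067 + 4166071)*(-1228317/2153181 + (1181 + (-560)**2)) = 4993138*(-1228317*1/2153181 + (1181 + 313600)) = 4993138*(-409439/717727 + 314781) = 4993138*(225926413348/717727) = 1128081759691606024/717727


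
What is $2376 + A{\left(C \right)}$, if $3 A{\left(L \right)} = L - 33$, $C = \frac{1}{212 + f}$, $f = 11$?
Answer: $\frac{1582186}{669} \approx 2365.0$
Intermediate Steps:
$C = \frac{1}{223}$ ($C = \frac{1}{212 + 11} = \frac{1}{223} \approx 0.0044843$)
$A{\left(L \right)} = -11 + \frac{L}{3}$ ($A{\left(L \right)} = \frac{L - 33}{3} = \frac{-33 + L}{3} = -11 + \frac{L}{3}$)
$2376 + A{\left(C \right)} = 2376 + \left(-11 + \frac{1}{3} \cdot \frac{1}{223}\right) = 2376 + \left(-11 + \frac{1}{669}\right) = 2376 - \frac{7358}{669} = \frac{1582186}{669}$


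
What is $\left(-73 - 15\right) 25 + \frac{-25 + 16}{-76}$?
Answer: $- \frac{167191}{76} \approx -2199.9$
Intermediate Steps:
$\left(-73 - 15\right) 25 + \frac{-25 + 16}{-76} = \left(-88\right) 25 - - \frac{9}{76} = -2200 + \frac{9}{76} = - \frac{167191}{76}$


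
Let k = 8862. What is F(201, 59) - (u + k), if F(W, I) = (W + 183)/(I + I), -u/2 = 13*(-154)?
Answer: -758902/59 ≈ -12863.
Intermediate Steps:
u = 4004 (u = -26*(-154) = -2*(-2002) = 4004)
F(W, I) = (183 + W)/(2*I) (F(W, I) = (183 + W)/((2*I)) = (183 + W)*(1/(2*I)) = (183 + W)/(2*I))
F(201, 59) - (u + k) = (½)*(183 + 201)/59 - (4004 + 8862) = (½)*(1/59)*384 - 1*12866 = 192/59 - 12866 = -758902/59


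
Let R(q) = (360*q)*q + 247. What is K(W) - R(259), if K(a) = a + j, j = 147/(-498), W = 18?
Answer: -4008798623/166 ≈ -2.4149e+7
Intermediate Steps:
j = -49/166 (j = 147*(-1/498) = -49/166 ≈ -0.29518)
R(q) = 247 + 360*q² (R(q) = 360*q² + 247 = 247 + 360*q²)
K(a) = -49/166 + a (K(a) = a - 49/166 = -49/166 + a)
K(W) - R(259) = (-49/166 + 18) - (247 + 360*259²) = 2939/166 - (247 + 360*67081) = 2939/166 - (247 + 24149160) = 2939/166 - 1*24149407 = 2939/166 - 24149407 = -4008798623/166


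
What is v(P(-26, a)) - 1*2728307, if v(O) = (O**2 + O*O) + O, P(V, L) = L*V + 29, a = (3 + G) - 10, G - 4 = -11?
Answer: -2419016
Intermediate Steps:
G = -7 (G = 4 - 11 = -7)
a = -14 (a = (3 - 7) - 10 = -4 - 10 = -14)
P(V, L) = 29 + L*V
v(O) = O + 2*O**2 (v(O) = (O**2 + O**2) + O = 2*O**2 + O = O + 2*O**2)
v(P(-26, a)) - 1*2728307 = (29 - 14*(-26))*(1 + 2*(29 - 14*(-26))) - 1*2728307 = (29 + 364)*(1 + 2*(29 + 364)) - 2728307 = 393*(1 + 2*393) - 2728307 = 393*(1 + 786) - 2728307 = 393*787 - 2728307 = 309291 - 2728307 = -2419016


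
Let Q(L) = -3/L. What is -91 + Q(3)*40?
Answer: -131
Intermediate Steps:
-91 + Q(3)*40 = -91 - 3/3*40 = -91 - 3*1/3*40 = -91 - 1*40 = -91 - 40 = -131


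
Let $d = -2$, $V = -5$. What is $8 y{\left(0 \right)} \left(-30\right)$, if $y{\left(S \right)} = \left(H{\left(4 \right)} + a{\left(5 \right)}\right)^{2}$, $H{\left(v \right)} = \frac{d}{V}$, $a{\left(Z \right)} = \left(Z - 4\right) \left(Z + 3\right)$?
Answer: $- \frac{84672}{5} \approx -16934.0$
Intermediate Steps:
$a{\left(Z \right)} = \left(-4 + Z\right) \left(3 + Z\right)$
$H{\left(v \right)} = \frac{2}{5}$ ($H{\left(v \right)} = - \frac{2}{-5} = \left(-2\right) \left(- \frac{1}{5}\right) = \frac{2}{5}$)
$y{\left(S \right)} = \frac{1764}{25}$ ($y{\left(S \right)} = \left(\frac{2}{5} - \left(17 - 25\right)\right)^{2} = \left(\frac{2}{5} - -8\right)^{2} = \left(\frac{2}{5} + 8\right)^{2} = \left(\frac{42}{5}\right)^{2} = \frac{1764}{25}$)
$8 y{\left(0 \right)} \left(-30\right) = 8 \cdot \frac{1764}{25} \left(-30\right) = \frac{14112}{25} \left(-30\right) = - \frac{84672}{5}$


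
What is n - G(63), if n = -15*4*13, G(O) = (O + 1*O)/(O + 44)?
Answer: -83586/107 ≈ -781.18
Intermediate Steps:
G(O) = 2*O/(44 + O) (G(O) = (O + O)/(44 + O) = (2*O)/(44 + O) = 2*O/(44 + O))
n = -780 (n = -60*13 = -780)
n - G(63) = -780 - 2*63/(44 + 63) = -780 - 2*63/107 = -780 - 1*126/107 = -780 - 126/107 = -83586/107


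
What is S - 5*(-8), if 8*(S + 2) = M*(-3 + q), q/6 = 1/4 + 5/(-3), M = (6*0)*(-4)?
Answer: 38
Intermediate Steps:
M = 0 (M = 0*(-4) = 0)
q = -17/2 (q = 6*(1/4 + 5/(-3)) = 6*(1*(¼) + 5*(-⅓)) = 6*(¼ - 5/3) = 6*(-17/12) = -17/2 ≈ -8.5000)
S = -2 (S = -2 + (0*(-3 - 17/2))/8 = -2 + (0*(-23/2))/8 = -2 + (⅛)*0 = -2 + 0 = -2)
S - 5*(-8) = -2 - 5*(-8) = -2 + 40 = 38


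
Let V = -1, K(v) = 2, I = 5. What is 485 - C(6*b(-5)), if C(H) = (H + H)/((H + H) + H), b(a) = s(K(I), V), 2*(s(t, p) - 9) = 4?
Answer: 1453/3 ≈ 484.33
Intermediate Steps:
s(t, p) = 11 (s(t, p) = 9 + (½)*4 = 9 + 2 = 11)
b(a) = 11
C(H) = ⅔ (C(H) = (2*H)/(2*H + H) = (2*H)/((3*H)) = (1/(3*H))*(2*H) = ⅔)
485 - C(6*b(-5)) = 485 - 1*⅔ = 485 - ⅔ = 1453/3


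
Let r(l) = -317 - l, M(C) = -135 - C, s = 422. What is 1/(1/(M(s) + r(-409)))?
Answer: -465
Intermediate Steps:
1/(1/(M(s) + r(-409))) = 1/(1/((-135 - 1*422) + (-317 - 1*(-409)))) = 1/(1/((-135 - 422) + (-317 + 409))) = 1/(1/(-557 + 92)) = 1/(1/(-465)) = 1/(-1/465) = -465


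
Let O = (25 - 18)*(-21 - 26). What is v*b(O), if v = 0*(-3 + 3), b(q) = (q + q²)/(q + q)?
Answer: 0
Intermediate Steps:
O = -329 (O = 7*(-47) = -329)
b(q) = (q + q²)/(2*q) (b(q) = (q + q²)/((2*q)) = (q + q²)*(1/(2*q)) = (q + q²)/(2*q))
v = 0 (v = 0*0 = 0)
v*b(O) = 0*(½ + (½)*(-329)) = 0*(½ - 329/2) = 0*(-164) = 0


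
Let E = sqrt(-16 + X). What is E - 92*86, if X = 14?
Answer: -7912 + I*sqrt(2) ≈ -7912.0 + 1.4142*I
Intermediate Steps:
E = I*sqrt(2) (E = sqrt(-16 + 14) = sqrt(-2) = I*sqrt(2) ≈ 1.4142*I)
E - 92*86 = I*sqrt(2) - 92*86 = I*sqrt(2) - 7912 = -7912 + I*sqrt(2)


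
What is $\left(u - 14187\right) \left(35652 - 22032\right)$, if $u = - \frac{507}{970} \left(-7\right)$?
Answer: $- \frac{18738179442}{97} \approx -1.9318 \cdot 10^{8}$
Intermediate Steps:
$u = \frac{3549}{970}$ ($u = \left(-507\right) \frac{1}{970} \left(-7\right) = \left(- \frac{507}{970}\right) \left(-7\right) = \frac{3549}{970} \approx 3.6588$)
$\left(u - 14187\right) \left(35652 - 22032\right) = \left(\frac{3549}{970} - 14187\right) \left(35652 - 22032\right) = \left(- \frac{13757841}{970}\right) 13620 = - \frac{18738179442}{97}$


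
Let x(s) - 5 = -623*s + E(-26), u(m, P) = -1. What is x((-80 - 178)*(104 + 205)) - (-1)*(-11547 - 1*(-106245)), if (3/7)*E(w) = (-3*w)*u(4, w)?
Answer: 49761327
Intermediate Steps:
E(w) = 7*w (E(w) = 7*(-3*w*(-1))/3 = 7*(3*w)/3 = 7*w)
x(s) = -177 - 623*s (x(s) = 5 + (-623*s + 7*(-26)) = 5 + (-623*s - 182) = 5 + (-182 - 623*s) = -177 - 623*s)
x((-80 - 178)*(104 + 205)) - (-1)*(-11547 - 1*(-106245)) = (-177 - 623*(-80 - 178)*(104 + 205)) - (-1)*(-11547 - 1*(-106245)) = (-177 - (-160734)*309) - (-1)*(-11547 + 106245) = (-177 - 623*(-79722)) - (-1)*94698 = (-177 + 49666806) - 1*(-94698) = 49666629 + 94698 = 49761327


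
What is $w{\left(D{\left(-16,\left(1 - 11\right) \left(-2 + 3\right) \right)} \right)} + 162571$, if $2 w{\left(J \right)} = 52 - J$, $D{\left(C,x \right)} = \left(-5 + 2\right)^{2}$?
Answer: $\frac{325185}{2} \approx 1.6259 \cdot 10^{5}$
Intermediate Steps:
$D{\left(C,x \right)} = 9$ ($D{\left(C,x \right)} = \left(-3\right)^{2} = 9$)
$w{\left(J \right)} = 26 - \frac{J}{2}$ ($w{\left(J \right)} = \frac{52 - J}{2} = 26 - \frac{J}{2}$)
$w{\left(D{\left(-16,\left(1 - 11\right) \left(-2 + 3\right) \right)} \right)} + 162571 = \left(26 - \frac{9}{2}\right) + 162571 = \frac{43}{2} + 162571 = \frac{325185}{2}$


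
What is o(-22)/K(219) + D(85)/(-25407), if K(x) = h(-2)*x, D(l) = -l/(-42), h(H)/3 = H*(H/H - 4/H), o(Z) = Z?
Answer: 428537/77897862 ≈ 0.0055013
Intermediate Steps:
h(H) = 3*H*(1 - 4/H) (h(H) = 3*(H*(H/H - 4/H)) = 3*(H*(1 - 4/H)) = 3*H*(1 - 4/H))
D(l) = l/42 (D(l) = -l*(-1)/42 = -(-1)*l/42 = l/42)
K(x) = -18*x (K(x) = (-12 + 3*(-2))*x = (-12 - 6)*x = -18*x)
o(-22)/K(219) + D(85)/(-25407) = -22/((-18*219)) + ((1/42)*85)/(-25407) = -22/(-3942) + (85/42)*(-1/25407) = -22*(-1/3942) - 85/1067094 = 11/1971 - 85/1067094 = 428537/77897862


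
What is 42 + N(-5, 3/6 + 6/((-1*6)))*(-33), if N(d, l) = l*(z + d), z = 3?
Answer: 9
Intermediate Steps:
N(d, l) = l*(3 + d)
42 + N(-5, 3/6 + 6/((-1*6)))*(-33) = 42 + ((3/6 + 6/((-1*6)))*(3 - 5))*(-33) = 42 + ((3*(⅙) + 6/(-6))*(-2))*(-33) = 42 + ((½ + 6*(-⅙))*(-2))*(-33) = 42 + ((½ - 1)*(-2))*(-33) = 42 - ½*(-2)*(-33) = 42 + 1*(-33) = 42 - 33 = 9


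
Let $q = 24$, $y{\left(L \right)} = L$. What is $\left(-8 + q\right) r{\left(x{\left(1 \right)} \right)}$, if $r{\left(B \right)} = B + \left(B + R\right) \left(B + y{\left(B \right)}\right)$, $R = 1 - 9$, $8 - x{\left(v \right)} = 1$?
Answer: $-112$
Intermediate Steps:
$x{\left(v \right)} = 7$ ($x{\left(v \right)} = 8 - 1 = 7$)
$R = -8$ ($R = 1 - 9 = -8$)
$r{\left(B \right)} = B + 2 B \left(-8 + B\right)$ ($r{\left(B \right)} = B + \left(B - 8\right) \left(B + B\right) = B + \left(-8 + B\right) 2 B = B + 2 B \left(-8 + B\right)$)
$\left(-8 + q\right) r{\left(x{\left(1 \right)} \right)} = \left(-8 + 24\right) 7 \left(-15 + 2 \cdot 7\right) = 16 \cdot 7 \left(-15 + 14\right) = 16 \cdot 7 \left(-1\right) = 16 \left(-7\right) = -112$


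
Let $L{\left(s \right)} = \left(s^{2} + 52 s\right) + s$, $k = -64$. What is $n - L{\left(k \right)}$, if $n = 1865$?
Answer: $1161$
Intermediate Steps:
$L{\left(s \right)} = s^{2} + 53 s$
$n - L{\left(k \right)} = 1865 - - 64 \left(53 - 64\right) = 1865 - \left(-64\right) \left(-11\right) = 1865 - 704 = 1161$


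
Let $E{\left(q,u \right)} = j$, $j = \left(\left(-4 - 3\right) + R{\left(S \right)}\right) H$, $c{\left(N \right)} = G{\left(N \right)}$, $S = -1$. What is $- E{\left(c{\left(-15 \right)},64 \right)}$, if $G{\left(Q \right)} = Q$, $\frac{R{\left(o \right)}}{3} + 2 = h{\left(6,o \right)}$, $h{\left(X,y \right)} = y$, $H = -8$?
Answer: $-128$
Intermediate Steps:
$R{\left(o \right)} = -6 + 3 o$
$c{\left(N \right)} = N$
$j = 128$ ($j = \left(\left(-4 - 3\right) + \left(-6 + 3 \left(-1\right)\right)\right) \left(-8\right) = \left(\left(-4 - 3\right) - 9\right) \left(-8\right) = \left(-7 - 9\right) \left(-8\right) = \left(-16\right) \left(-8\right) = 128$)
$E{\left(q,u \right)} = 128$
$- E{\left(c{\left(-15 \right)},64 \right)} = \left(-1\right) 128 = -128$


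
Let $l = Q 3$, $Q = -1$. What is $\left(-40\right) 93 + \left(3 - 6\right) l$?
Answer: $-3711$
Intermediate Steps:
$l = -3$ ($l = \left(-1\right) 3 = -3$)
$\left(-40\right) 93 + \left(3 - 6\right) l = \left(-40\right) 93 + \left(3 - 6\right) \left(-3\right) = -3720 - -9 = -3720 + 9 = -3711$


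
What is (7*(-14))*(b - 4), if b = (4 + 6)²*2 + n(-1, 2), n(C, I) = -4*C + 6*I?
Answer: -20776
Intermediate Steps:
b = 216 (b = (4 + 6)²*2 + (-4*(-1) + 6*2) = 10²*2 + (4 + 12) = 100*2 + 16 = 200 + 16 = 216)
(7*(-14))*(b - 4) = (7*(-14))*(216 - 4) = -98*212 = -20776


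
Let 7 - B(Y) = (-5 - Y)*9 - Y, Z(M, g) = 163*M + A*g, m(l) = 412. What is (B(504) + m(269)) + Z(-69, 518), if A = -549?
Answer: -290125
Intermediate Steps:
Z(M, g) = -549*g + 163*M (Z(M, g) = 163*M - 549*g = -549*g + 163*M)
B(Y) = 52 + 10*Y (B(Y) = 7 - ((-5 - Y)*9 - Y) = 7 - ((-45 - 9*Y) - Y) = 7 - (-45 - 10*Y) = 7 + (45 + 10*Y) = 52 + 10*Y)
(B(504) + m(269)) + Z(-69, 518) = ((52 + 10*504) + 412) + (-549*518 + 163*(-69)) = ((52 + 5040) + 412) + (-284382 - 11247) = (5092 + 412) - 295629 = 5504 - 295629 = -290125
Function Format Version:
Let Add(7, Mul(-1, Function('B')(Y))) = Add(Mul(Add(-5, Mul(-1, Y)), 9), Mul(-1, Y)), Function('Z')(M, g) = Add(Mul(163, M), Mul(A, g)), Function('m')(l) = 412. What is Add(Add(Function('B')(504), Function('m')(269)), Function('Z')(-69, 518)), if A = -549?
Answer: -290125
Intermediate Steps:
Function('Z')(M, g) = Add(Mul(-549, g), Mul(163, M)) (Function('Z')(M, g) = Add(Mul(163, M), Mul(-549, g)) = Add(Mul(-549, g), Mul(163, M)))
Function('B')(Y) = Add(52, Mul(10, Y)) (Function('B')(Y) = Add(7, Mul(-1, Add(Mul(Add(-5, Mul(-1, Y)), 9), Mul(-1, Y)))) = Add(7, Mul(-1, Add(Add(-45, Mul(-9, Y)), Mul(-1, Y)))) = Add(7, Mul(-1, Add(-45, Mul(-10, Y)))) = Add(7, Add(45, Mul(10, Y))) = Add(52, Mul(10, Y)))
Add(Add(Function('B')(504), Function('m')(269)), Function('Z')(-69, 518)) = Add(Add(Add(52, Mul(10, 504)), 412), Add(Mul(-549, 518), Mul(163, -69))) = Add(Add(Add(52, 5040), 412), Add(-284382, -11247)) = Add(Add(5092, 412), -295629) = Add(5504, -295629) = -290125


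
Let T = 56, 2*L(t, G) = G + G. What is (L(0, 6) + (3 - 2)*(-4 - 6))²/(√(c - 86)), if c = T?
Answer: -8*I*√30/15 ≈ -2.9212*I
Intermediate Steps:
L(t, G) = G (L(t, G) = (G + G)/2 = (2*G)/2 = G)
c = 56
(L(0, 6) + (3 - 2)*(-4 - 6))²/(√(c - 86)) = (6 + (3 - 2)*(-4 - 6))²/(√(56 - 86)) = (6 + 1*(-10))²/(√(-30)) = (6 - 10)²/((I*√30)) = (-4)²*(-I*√30/30) = 16*(-I*√30/30) = -8*I*√30/15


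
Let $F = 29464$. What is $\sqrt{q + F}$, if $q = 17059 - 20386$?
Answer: $\sqrt{26137} \approx 161.67$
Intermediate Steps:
$q = -3327$ ($q = 17059 - 20386 = -3327$)
$\sqrt{q + F} = \sqrt{-3327 + 29464} = \sqrt{26137}$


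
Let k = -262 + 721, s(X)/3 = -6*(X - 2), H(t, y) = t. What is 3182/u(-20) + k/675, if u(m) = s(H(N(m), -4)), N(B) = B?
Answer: 43141/4950 ≈ 8.7153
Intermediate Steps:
s(X) = 36 - 18*X (s(X) = 3*(-6*(X - 2)) = 3*(-6*(-2 + X)) = 3*(12 - 6*X) = 36 - 18*X)
u(m) = 36 - 18*m
k = 459
3182/u(-20) + k/675 = 3182/(36 - 18*(-20)) + 459/675 = 3182/(36 + 360) + 459*(1/675) = 3182/396 + 17/25 = 3182*(1/396) + 17/25 = 1591/198 + 17/25 = 43141/4950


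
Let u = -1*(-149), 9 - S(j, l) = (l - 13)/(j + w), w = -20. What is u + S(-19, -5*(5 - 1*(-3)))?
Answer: 6109/39 ≈ 156.64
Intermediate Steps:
S(j, l) = 9 - (-13 + l)/(-20 + j) (S(j, l) = 9 - (l - 13)/(j - 20) = 9 - (-13 + l)/(-20 + j))
u = 149
u + S(-19, -5*(5 - 1*(-3))) = 149 + (-167 - (-5)*(5 - 1*(-3)) + 9*(-19))/(-20 - 19) = 149 + (-167 - (-5)*(5 + 3) - 171)/(-39) = 149 - (-167 - (-5)*8 - 171)/39 = 149 - (-167 - 1*(-40) - 171)/39 = 149 - (-167 + 40 - 171)/39 = 149 - 1/39*(-298) = 149 + 298/39 = 6109/39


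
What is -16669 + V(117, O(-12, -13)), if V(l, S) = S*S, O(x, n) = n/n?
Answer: -16668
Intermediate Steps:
O(x, n) = 1
V(l, S) = S**2
-16669 + V(117, O(-12, -13)) = -16669 + 1**2 = -16669 + 1 = -16668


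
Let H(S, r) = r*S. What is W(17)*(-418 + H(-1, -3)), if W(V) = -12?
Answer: 4980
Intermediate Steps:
H(S, r) = S*r
W(17)*(-418 + H(-1, -3)) = -12*(-418 - 1*(-3)) = -12*(-418 + 3) = -12*(-415) = 4980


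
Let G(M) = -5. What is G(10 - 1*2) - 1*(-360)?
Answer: 355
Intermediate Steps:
G(10 - 1*2) - 1*(-360) = -5 - 1*(-360) = -5 + 360 = 355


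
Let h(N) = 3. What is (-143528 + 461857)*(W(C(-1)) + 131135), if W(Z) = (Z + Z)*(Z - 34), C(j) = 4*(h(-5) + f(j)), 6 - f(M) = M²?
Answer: 41703327303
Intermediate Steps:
f(M) = 6 - M²
C(j) = 36 - 4*j² (C(j) = 4*(3 + (6 - j²)) = 4*(9 - j²) = 36 - 4*j²)
W(Z) = 2*Z*(-34 + Z) (W(Z) = (2*Z)*(-34 + Z) = 2*Z*(-34 + Z))
(-143528 + 461857)*(W(C(-1)) + 131135) = (-143528 + 461857)*(2*(36 - 4*(-1)²)*(-34 + (36 - 4*(-1)²)) + 131135) = 318329*(2*(36 - 4*1)*(-34 + (36 - 4*1)) + 131135) = 318329*(2*(36 - 4)*(-34 + (36 - 4)) + 131135) = 318329*(2*32*(-34 + 32) + 131135) = 318329*(2*32*(-2) + 131135) = 318329*(-128 + 131135) = 318329*131007 = 41703327303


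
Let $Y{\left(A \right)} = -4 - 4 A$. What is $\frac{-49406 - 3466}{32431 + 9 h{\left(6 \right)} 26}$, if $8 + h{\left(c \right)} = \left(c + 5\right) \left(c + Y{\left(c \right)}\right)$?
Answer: $\frac{52872}{26069} \approx 2.0282$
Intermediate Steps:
$h{\left(c \right)} = -8 + \left(-4 - 3 c\right) \left(5 + c\right)$ ($h{\left(c \right)} = -8 + \left(c + 5\right) \left(c - \left(4 + 4 c\right)\right) = -8 + \left(5 + c\right) \left(-4 - 3 c\right) = -8 + \left(-4 - 3 c\right) \left(5 + c\right)$)
$\frac{-49406 - 3466}{32431 + 9 h{\left(6 \right)} 26} = \frac{-49406 - 3466}{32431 + 9 \left(-28 - 114 - 3 \cdot 6^{2}\right) 26} = - \frac{52872}{32431 + 9 \left(-28 - 114 - 108\right) 26} = - \frac{52872}{32431 + 9 \left(-250\right) 26} = - \frac{52872}{32431 - 58500} = - \frac{52872}{-26069} = \left(-52872\right) \left(- \frac{1}{26069}\right) = \frac{52872}{26069}$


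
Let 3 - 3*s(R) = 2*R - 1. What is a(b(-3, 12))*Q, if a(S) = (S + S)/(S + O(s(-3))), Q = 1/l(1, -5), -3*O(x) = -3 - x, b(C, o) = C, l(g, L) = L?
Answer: -27/20 ≈ -1.3500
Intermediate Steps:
s(R) = 4/3 - 2*R/3 (s(R) = 1 - (2*R - 1)/3 = 1 - (-1 + 2*R)/3 = 1 + (⅓ - 2*R/3) = 4/3 - 2*R/3)
O(x) = 1 + x/3 (O(x) = -(-3 - x)/3 = 1 + x/3)
Q = -⅕ (Q = 1/(-5) = -⅕ ≈ -0.20000)
a(S) = 2*S/(19/9 + S) (a(S) = (S + S)/(S + (1 + (4/3 - ⅔*(-3))/3)) = (2*S)/(S + (1 + (4/3 + 2)/3)) = (2*S)/(S + (1 + (⅓)*(10/3))) = (2*S)/(S + (1 + 10/9)) = (2*S)/(S + 19/9) = (2*S)/(19/9 + S) = 2*S/(19/9 + S))
a(b(-3, 12))*Q = (18*(-3)/(19 + 9*(-3)))*(-⅕) = (18*(-3)/(19 - 27))*(-⅕) = (18*(-3)/(-8))*(-⅕) = (18*(-3)*(-⅛))*(-⅕) = (27/4)*(-⅕) = -27/20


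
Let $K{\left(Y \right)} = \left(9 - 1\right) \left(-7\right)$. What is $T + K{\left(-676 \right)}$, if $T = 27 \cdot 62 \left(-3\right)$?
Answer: $-5078$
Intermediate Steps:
$K{\left(Y \right)} = -56$ ($K{\left(Y \right)} = 8 \left(-7\right) = -56$)
$T = -5022$ ($T = 1674 \left(-3\right) = -5022$)
$T + K{\left(-676 \right)} = -5022 - 56 = -5078$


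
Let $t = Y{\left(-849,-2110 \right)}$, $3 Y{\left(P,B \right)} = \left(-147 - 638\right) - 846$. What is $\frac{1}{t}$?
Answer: $- \frac{3}{1631} \approx -0.0018394$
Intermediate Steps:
$Y{\left(P,B \right)} = - \frac{1631}{3}$ ($Y{\left(P,B \right)} = \frac{\left(-147 - 638\right) - 846}{3} = \frac{-785 - 846}{3} = \frac{1}{3} \left(-1631\right) = - \frac{1631}{3}$)
$t = - \frac{1631}{3} \approx -543.67$
$\frac{1}{t} = \frac{1}{- \frac{1631}{3}} = - \frac{3}{1631}$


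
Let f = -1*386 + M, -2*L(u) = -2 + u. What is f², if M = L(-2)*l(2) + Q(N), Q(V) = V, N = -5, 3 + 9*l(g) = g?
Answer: 12397441/81 ≈ 1.5305e+5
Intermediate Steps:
l(g) = -⅓ + g/9
L(u) = 1 - u/2 (L(u) = -(-2 + u)/2 = 1 - u/2)
M = -47/9 (M = (1 - ½*(-2))*(-⅓ + (⅑)*2) - 5 = (1 + 1)*(-⅓ + 2/9) - 5 = 2*(-⅑) - 5 = -2/9 - 5 = -47/9 ≈ -5.2222)
f = -3521/9 (f = -1*386 - 47/9 = -386 - 47/9 = -3521/9 ≈ -391.22)
f² = (-3521/9)² = 12397441/81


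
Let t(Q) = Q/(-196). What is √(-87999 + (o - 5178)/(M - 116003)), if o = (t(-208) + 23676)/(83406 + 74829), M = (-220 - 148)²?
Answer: I*√40721466707423023211708865/21511573545 ≈ 296.65*I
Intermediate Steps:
t(Q) = -Q/196 (t(Q) = Q*(-1/196) = -Q/196)
M = 135424 (M = (-368)² = 135424)
o = 1160176/7753515 (o = (-1/196*(-208) + 23676)/(83406 + 74829) = (52/49 + 23676)/158235 = (1160176/49)*(1/158235) = 1160176/7753515 ≈ 0.14963)
√(-87999 + (o - 5178)/(M - 116003)) = √(-87999 + (1160176/7753515 - 5178)/(135424 - 116003)) = √(-87999 - 40146540494/7753515/19421) = √(-87999 - 40146540494/7753515*1/19421) = √(-87999 - 40146540494/150581014815) = √(-13251018869245679/150581014815) = I*√40721466707423023211708865/21511573545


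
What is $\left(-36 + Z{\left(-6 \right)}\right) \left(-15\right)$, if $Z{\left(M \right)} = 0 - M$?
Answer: $450$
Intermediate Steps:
$Z{\left(M \right)} = - M$
$\left(-36 + Z{\left(-6 \right)}\right) \left(-15\right) = \left(-36 - -6\right) \left(-15\right) = \left(-36 + 6\right) \left(-15\right) = \left(-30\right) \left(-15\right) = 450$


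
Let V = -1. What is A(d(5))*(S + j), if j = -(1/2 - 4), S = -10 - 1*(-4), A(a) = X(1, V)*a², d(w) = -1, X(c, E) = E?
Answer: 5/2 ≈ 2.5000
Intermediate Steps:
A(a) = -a²
S = -6 (S = -10 + 4 = -6)
j = 7/2 (j = -(½ - 4) = -1*(-7/2) = 7/2 ≈ 3.5000)
A(d(5))*(S + j) = (-1*(-1)²)*(-6 + 7/2) = -1*1*(-5/2) = -1*(-5/2) = 5/2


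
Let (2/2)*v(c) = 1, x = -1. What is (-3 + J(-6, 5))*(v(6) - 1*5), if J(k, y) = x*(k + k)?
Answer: -36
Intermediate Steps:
v(c) = 1
J(k, y) = -2*k (J(k, y) = -(k + k) = -2*k)
(-3 + J(-6, 5))*(v(6) - 1*5) = (-3 - 2*(-6))*(1 - 1*5) = (-3 + 12)*(1 - 5) = 9*(-4) = -36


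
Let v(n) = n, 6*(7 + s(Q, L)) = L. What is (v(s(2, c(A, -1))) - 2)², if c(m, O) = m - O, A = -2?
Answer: 3025/36 ≈ 84.028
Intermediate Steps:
s(Q, L) = -7 + L/6
(v(s(2, c(A, -1))) - 2)² = ((-7 + (-2 - 1*(-1))/6) - 2)² = ((-7 + (-2 + 1)/6) - 2)² = ((-7 + (⅙)*(-1)) - 2)² = ((-7 - ⅙) - 2)² = (-43/6 - 2)² = (-55/6)² = 3025/36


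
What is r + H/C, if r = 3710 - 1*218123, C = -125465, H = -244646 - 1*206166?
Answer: -26900876233/125465 ≈ -2.1441e+5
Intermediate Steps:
H = -450812 (H = -244646 - 206166 = -450812)
r = -214413 (r = 3710 - 218123 = -214413)
r + H/C = -214413 - 450812/(-125465) = -214413 - 450812*(-1/125465) = -214413 + 450812/125465 = -26900876233/125465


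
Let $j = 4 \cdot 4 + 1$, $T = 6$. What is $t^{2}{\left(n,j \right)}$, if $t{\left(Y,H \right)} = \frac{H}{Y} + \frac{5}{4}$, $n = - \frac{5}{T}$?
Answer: $\frac{146689}{400} \approx 366.72$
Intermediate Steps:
$n = - \frac{5}{6} \approx -0.83333$
$j = 17$ ($j = 16 + 1 = 17$)
$t{\left(Y,H \right)} = \frac{5}{4} + \frac{H}{Y}$ ($t{\left(Y,H \right)} = \frac{H}{Y} + 5 \cdot \frac{1}{4} = \frac{H}{Y} + \frac{5}{4} = \frac{5}{4} + \frac{H}{Y}$)
$t^{2}{\left(n,j \right)} = \left(\frac{5}{4} + \frac{17}{- \frac{5}{6}}\right)^{2} = \left(\frac{5}{4} + 17 \left(- \frac{6}{5}\right)\right)^{2} = \left(\frac{5}{4} - \frac{102}{5}\right)^{2} = \left(- \frac{383}{20}\right)^{2} = \frac{146689}{400}$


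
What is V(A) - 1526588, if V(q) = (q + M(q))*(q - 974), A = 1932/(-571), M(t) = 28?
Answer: -505574734924/326041 ≈ -1.5506e+6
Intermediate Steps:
A = -1932/571 (A = 1932*(-1/571) = -1932/571 ≈ -3.3835)
V(q) = (-974 + q)*(28 + q) (V(q) = (q + 28)*(q - 974) = (28 + q)*(-974 + q) = (-974 + q)*(28 + q))
V(A) - 1526588 = (-27272 + (-1932/571)² - 946*(-1932/571)) - 1526588 = (-27272 + 3732624/326041 + 1827672/571) - 1526588 = -7844456816/326041 - 1526588 = -505574734924/326041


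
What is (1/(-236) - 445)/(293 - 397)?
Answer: 105021/24544 ≈ 4.2789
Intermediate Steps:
(1/(-236) - 445)/(293 - 397) = (-1/236 - 445)/(-104) = -105021/236*(-1/104) = 105021/24544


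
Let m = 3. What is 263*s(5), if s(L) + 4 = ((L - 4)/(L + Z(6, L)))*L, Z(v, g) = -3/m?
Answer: -2893/4 ≈ -723.25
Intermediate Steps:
Z(v, g) = -1 (Z(v, g) = -3/3 = -3*1/3 = -1)
s(L) = -4 + L*(-4 + L)/(-1 + L) (s(L) = -4 + ((L - 4)/(L - 1))*L = -4 + ((-4 + L)/(-1 + L))*L = -4 + L*(-4 + L)/(-1 + L))
263*s(5) = 263*((4 + 5**2 - 8*5)/(-1 + 5)) = 263*((4 + 25 - 40)/4) = 263*((1/4)*(-11)) = 263*(-11/4) = -2893/4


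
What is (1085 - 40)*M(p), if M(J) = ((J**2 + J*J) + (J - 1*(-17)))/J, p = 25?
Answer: 270028/5 ≈ 54006.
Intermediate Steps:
M(J) = (17 + J + 2*J**2)/J (M(J) = ((J**2 + J**2) + (J + 17))/J = (2*J**2 + (17 + J))/J = (17 + J + 2*J**2)/J)
(1085 - 40)*M(p) = (1085 - 40)*(1 + 2*25 + 17/25) = 1045*(1 + 50 + 17*(1/25)) = 1045*(1 + 50 + 17/25) = 1045*(1292/25) = 270028/5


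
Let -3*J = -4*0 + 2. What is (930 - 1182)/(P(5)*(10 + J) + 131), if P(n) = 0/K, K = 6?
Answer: -252/131 ≈ -1.9237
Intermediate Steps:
J = -⅔ (J = -(-4*0 + 2)/3 = -(0 + 2)/3 = -⅓*2 = -⅔ ≈ -0.66667)
P(n) = 0 (P(n) = 0/6 = 0*(⅙) = 0)
(930 - 1182)/(P(5)*(10 + J) + 131) = (930 - 1182)/(0*(10 - ⅔) + 131) = -252/(0*(28/3) + 131) = -252/(0 + 131) = -252/131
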